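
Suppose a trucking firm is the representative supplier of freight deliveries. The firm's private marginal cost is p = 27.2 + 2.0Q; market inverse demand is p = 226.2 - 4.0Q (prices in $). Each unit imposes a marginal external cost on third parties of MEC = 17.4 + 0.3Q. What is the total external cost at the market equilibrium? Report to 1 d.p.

Market equilibrium (private): 27.2 + 2.0Q = 226.2 - 4.0Q → Q_m = 33.1667.
Total external cost = ∫₀^{Q_m} (17.4 + 0.3Q) dQ = 17.4×33.1667 + ½×0.3×33.1667² = 742.1051.

$742.1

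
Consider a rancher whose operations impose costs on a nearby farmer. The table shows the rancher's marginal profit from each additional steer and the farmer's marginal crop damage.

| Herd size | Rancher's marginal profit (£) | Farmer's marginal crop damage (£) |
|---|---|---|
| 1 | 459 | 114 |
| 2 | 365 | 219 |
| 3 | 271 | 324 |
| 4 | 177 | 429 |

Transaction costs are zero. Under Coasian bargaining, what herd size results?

Bargaining reaches the level where marginal profit last exceeds marginal crop damage.
That holds through level 2 (365 ≥ 219) but not at 3 (271 < 324).

2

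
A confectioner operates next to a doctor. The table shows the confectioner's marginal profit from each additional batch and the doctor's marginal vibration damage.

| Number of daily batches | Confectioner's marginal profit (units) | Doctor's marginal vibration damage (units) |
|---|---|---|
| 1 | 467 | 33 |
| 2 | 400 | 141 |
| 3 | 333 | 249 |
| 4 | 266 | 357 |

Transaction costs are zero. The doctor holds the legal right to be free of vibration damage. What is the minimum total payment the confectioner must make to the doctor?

Efficient level: marginal profit ≥ marginal vibration damage through level 3, so k* = 3.
With the doctor holding the right, the confectioner must at least compensate total damage at k*: 33 + 141 + 249 = 423.

423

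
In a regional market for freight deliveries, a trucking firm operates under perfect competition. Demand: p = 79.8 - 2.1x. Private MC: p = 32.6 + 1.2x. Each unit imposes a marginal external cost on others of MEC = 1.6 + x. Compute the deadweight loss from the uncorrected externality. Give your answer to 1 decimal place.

Market equilibrium (private): 32.6 + 1.2x = 79.8 - 2.1x → x_m = 14.3030.
Social marginal cost = private MC + MEC = 34.2 + 2.2x.
Set SMC = demand: 34.2 + 2.2x = 79.8 - 2.1x → x* = 10.6047.
The loss is the area between SMC and demand from x* to x_m; with linear curves that's a triangle of height MEC(x_m).
DWL = ½ × 3.6983 × 15.9030 = 29.4070.

DWL = 29.4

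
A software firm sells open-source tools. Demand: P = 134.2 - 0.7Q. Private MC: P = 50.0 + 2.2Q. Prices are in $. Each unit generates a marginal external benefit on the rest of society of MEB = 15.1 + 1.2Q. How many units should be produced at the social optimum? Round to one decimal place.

Social marginal cost = private MC − MEB = 34.9 + Q.
Set SMC = demand: 34.9 + Q = 134.2 - 0.7Q → Q* = 58.4118.

Q* = 58.4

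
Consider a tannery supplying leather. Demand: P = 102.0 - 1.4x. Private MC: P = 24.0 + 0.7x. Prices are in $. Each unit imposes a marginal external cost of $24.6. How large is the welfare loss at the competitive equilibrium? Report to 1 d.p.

Market equilibrium (private): 24.0 + 0.7x = 102.0 - 1.4x → x_m = 37.1429.
Social marginal cost = private MC + MEC = 48.6 + 0.7x.
Set SMC = demand: 48.6 + 0.7x = 102.0 - 1.4x → x* = 25.4286.
The loss is the area between SMC and demand from x* to x_m; with linear curves that's a triangle of height MEC(x_m).
DWL = ½ × 11.7143 × 24.6000 = 144.0859.

DWL = $144.1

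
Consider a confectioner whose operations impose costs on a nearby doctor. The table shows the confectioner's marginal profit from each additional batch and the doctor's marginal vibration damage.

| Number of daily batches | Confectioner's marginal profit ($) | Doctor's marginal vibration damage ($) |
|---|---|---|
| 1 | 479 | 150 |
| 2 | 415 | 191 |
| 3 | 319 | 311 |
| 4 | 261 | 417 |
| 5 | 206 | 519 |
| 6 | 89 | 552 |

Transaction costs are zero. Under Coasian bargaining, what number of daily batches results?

Bargaining reaches the level where marginal profit last exceeds marginal vibration damage.
That holds through level 3 (319 ≥ 311) but not at 4 (261 < 417).

3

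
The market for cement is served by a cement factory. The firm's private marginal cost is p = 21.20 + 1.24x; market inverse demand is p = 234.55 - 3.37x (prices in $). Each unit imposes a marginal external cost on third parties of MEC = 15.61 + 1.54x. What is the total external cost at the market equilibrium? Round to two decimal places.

$2371.63

Market equilibrium (private): 21.20 + 1.24x = 234.55 - 3.37x → x_m = 46.2798.
Total external cost = ∫₀^{x_m} (15.61 + 1.54x) dx = 15.61×46.2798 + ½×1.54×46.2798² = 2371.6290.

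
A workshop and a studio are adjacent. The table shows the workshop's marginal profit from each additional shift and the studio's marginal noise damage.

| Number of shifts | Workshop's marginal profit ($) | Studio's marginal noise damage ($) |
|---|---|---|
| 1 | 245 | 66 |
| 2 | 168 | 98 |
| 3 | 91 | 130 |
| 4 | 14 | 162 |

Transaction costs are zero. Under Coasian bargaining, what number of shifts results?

2

Bargaining reaches the level where marginal profit last exceeds marginal noise damage.
That holds through level 2 (168 ≥ 98) but not at 3 (91 < 130).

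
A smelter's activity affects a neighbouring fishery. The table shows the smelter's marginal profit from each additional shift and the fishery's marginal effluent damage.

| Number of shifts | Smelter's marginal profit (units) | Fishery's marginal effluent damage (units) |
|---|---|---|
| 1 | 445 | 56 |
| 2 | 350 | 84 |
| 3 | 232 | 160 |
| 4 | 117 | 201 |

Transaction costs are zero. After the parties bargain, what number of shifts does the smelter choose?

3

Bargaining reaches the level where marginal profit last exceeds marginal effluent damage.
That holds through level 3 (232 ≥ 160) but not at 4 (117 < 201).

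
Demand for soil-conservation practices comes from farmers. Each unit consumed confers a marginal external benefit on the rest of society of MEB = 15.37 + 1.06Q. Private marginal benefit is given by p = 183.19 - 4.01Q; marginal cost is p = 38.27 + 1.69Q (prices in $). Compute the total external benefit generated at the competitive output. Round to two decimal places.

Market equilibrium (private): 38.27 + 1.69Q = 183.19 - 4.01Q → Q_m = 25.4246.
Total external benefit = ∫₀^{Q_m} (15.37 + 1.06Q) dQ = 15.37×25.4246 + ½×1.06×25.4246² = 733.3736.

$733.37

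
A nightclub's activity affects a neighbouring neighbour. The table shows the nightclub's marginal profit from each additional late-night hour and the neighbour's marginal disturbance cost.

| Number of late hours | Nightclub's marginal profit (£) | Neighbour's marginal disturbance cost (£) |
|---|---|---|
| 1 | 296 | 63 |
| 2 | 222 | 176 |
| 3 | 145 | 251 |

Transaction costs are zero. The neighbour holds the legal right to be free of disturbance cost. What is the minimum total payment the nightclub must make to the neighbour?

£239

Efficient level: marginal profit ≥ marginal disturbance cost through level 2, so k* = 2.
With the neighbour holding the right, the nightclub must at least compensate total damage at k*: 63 + 176 = 239.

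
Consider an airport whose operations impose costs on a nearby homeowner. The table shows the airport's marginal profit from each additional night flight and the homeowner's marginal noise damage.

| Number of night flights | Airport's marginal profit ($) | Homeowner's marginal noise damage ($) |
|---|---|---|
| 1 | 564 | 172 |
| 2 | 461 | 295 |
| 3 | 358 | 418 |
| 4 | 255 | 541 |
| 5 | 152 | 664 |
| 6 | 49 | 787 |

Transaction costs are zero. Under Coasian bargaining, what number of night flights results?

Bargaining reaches the level where marginal profit last exceeds marginal noise damage.
That holds through level 2 (461 ≥ 295) but not at 3 (358 < 418).

2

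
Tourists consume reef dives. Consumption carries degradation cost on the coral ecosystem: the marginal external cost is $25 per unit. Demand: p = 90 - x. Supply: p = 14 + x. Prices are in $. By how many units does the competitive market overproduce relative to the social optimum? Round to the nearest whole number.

13 units

Market equilibrium (private): 14 + x = 90 - x → x_m = 38.0000.
Social marginal benefit = demand − MEC = 65 - x.
Set SMB = MC: 65 - x = 14 + x → x* = 25.5000.
Gap = |38.0000 − 25.5000| = 12.5000.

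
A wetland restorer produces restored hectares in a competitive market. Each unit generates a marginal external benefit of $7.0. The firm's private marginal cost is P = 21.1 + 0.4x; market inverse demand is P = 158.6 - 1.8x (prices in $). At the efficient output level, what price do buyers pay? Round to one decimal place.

P = $40.4

Social marginal cost = private MC − MEB = 14.1 + 0.4x.
Set SMC = demand: 14.1 + 0.4x = 158.6 - 1.8x → x* = 65.6818.
Consumer price on the demand curve at x*: 158.6 − 1.8×65.6818 = 40.3728.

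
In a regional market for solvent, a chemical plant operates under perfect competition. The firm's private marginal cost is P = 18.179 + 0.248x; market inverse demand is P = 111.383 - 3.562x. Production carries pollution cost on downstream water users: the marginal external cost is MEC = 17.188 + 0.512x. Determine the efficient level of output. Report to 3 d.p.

x* = 17.588

Social marginal cost = private MC + MEC = 35.367 + 0.760x.
Set SMC = demand: 35.367 + 0.760x = 111.383 - 3.562x → x* = 17.5882.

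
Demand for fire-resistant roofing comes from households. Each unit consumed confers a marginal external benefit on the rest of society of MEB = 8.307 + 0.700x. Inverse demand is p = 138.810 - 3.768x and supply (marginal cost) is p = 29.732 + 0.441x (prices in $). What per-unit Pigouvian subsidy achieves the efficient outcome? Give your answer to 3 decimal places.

Social marginal benefit = demand + MEB = 147.117 - 3.068x.
Set SMB = MC: 147.117 - 3.068x = 29.732 + 0.441x → x* = 33.4526.
The Pigouvian subsidy equals MEB at x*: 8.307 + 0.700×33.4526 = 31.7238.

subsidy = $31.724 per unit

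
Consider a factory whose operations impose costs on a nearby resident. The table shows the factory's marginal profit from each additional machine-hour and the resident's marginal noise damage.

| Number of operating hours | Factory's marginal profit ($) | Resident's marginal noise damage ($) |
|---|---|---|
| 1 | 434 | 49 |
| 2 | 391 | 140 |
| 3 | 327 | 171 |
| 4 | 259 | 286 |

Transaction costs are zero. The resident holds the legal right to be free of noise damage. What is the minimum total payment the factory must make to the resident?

Efficient level: marginal profit ≥ marginal noise damage through level 3, so k* = 3.
With the resident holding the right, the factory must at least compensate total damage at k*: 49 + 140 + 171 = 360.

$360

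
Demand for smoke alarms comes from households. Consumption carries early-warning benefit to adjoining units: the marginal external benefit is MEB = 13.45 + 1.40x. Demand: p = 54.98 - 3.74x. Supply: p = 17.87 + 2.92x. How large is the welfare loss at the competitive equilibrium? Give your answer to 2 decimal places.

DWL = 42.93

Market equilibrium (private): 17.87 + 2.92x = 54.98 - 3.74x → x_m = 5.5721.
Social marginal benefit = demand + MEB = 68.43 - 2.34x.
Set SMB = MC: 68.43 - 2.34x = 17.87 + 2.92x → x* = 9.6122.
Between x* and x_m the wedge SMB − MC runs linearly from 0 to MEB(x_m), so the loss is a triangle.
DWL = ½ × 4.0401 × 21.2509 = 42.9279.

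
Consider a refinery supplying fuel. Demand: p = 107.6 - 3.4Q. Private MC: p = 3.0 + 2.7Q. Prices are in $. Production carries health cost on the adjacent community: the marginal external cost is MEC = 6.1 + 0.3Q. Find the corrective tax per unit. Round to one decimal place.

Social marginal cost = private MC + MEC = 9.1 + 3.0Q.
Set SMC = demand: 9.1 + 3.0Q = 107.6 - 3.4Q → Q* = 15.3906.
The Pigouvian tax equals MEC at Q*: 6.1 + 0.3×15.3906 = 10.7172.

tax = $10.7 per unit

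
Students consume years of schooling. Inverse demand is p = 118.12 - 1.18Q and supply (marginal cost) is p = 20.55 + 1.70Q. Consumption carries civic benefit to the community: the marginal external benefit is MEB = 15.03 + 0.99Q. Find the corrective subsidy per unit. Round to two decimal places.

subsidy = 74.01 per unit

Social marginal benefit = demand + MEB = 133.15 - 0.19Q.
Set SMB = MC: 133.15 - 0.19Q = 20.55 + 1.70Q → Q* = 59.5767.
The Pigouvian subsidy equals MEB at Q*: 15.03 + 0.99×59.5767 = 74.0109.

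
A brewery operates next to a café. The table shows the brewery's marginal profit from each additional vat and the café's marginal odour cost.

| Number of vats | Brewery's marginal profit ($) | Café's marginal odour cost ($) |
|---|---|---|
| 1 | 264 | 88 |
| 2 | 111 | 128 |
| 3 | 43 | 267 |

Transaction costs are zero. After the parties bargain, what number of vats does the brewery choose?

Bargaining reaches the level where marginal profit last exceeds marginal odour cost.
That holds through level 1 (264 ≥ 88) but not at 2 (111 < 128).

1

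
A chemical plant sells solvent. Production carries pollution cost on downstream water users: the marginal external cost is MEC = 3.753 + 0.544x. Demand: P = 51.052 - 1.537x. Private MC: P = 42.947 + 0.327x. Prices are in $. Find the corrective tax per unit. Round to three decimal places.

Social marginal cost = private MC + MEC = 46.700 + 0.871x.
Set SMC = demand: 46.700 + 0.871x = 51.052 - 1.537x → x* = 1.8073.
The Pigouvian tax equals MEC at x*: 3.753 + 0.544×1.8073 = 4.7362.

tax = $4.736 per unit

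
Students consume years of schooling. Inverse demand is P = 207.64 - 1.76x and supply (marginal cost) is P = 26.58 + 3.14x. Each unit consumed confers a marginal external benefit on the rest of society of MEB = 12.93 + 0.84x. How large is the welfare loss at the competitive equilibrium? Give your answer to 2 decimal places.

DWL = 238.09

Market equilibrium (private): 26.58 + 3.14x = 207.64 - 1.76x → x_m = 36.9510.
Social marginal benefit = demand + MEB = 220.57 - 0.92x.
Set SMB = MC: 220.57 - 0.92x = 26.58 + 3.14x → x* = 47.7808.
Height of the DWL triangle at x_m is SMB(x_m) − MC(x_m) = MEB(x_m) = 43.9689.
DWL = ½ × 10.8298 × 43.9689 = 238.0872.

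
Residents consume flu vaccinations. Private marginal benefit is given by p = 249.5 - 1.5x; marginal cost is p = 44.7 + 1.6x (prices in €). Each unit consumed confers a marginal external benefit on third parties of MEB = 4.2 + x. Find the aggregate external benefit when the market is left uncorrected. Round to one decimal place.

€2459.7

Market equilibrium (private): 44.7 + 1.6x = 249.5 - 1.5x → x_m = 66.0645.
Total external benefit = ∫₀^{x_m} (4.2 + 1.0x) dx = 4.2×66.0645 + ½×1.0×66.0645² = 2459.7300.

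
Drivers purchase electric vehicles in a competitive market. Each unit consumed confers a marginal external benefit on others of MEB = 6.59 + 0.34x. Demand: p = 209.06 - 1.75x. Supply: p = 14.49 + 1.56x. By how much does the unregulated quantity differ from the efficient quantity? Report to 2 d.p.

8.95 units

Market equilibrium (private): 14.49 + 1.56x = 209.06 - 1.75x → x_m = 58.7825.
Social marginal benefit = demand + MEB = 215.65 - 1.41x.
Set SMB = MC: 215.65 - 1.41x = 14.49 + 1.56x → x* = 67.7306.
Gap = |58.7825 − 67.7306| = 8.9481.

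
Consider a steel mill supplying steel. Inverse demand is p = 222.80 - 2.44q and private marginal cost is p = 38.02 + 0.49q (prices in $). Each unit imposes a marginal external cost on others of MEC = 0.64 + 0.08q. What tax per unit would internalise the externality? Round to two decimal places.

tax = $5.53 per unit

Social marginal cost = private MC + MEC = 38.66 + 0.57q.
Set SMC = demand: 38.66 + 0.57q = 222.80 - 2.44q → q* = 61.1761.
The Pigouvian tax equals MEC at q*: 0.64 + 0.08×61.1761 = 5.5341.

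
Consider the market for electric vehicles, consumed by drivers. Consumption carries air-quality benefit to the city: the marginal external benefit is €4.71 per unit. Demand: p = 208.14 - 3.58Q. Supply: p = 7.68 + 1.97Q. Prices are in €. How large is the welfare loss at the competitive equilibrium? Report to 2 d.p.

DWL = €2.00

Market equilibrium (private): 7.68 + 1.97Q = 208.14 - 3.58Q → Q_m = 36.1189.
Social marginal benefit = demand + MEB = 212.85 - 3.58Q.
Set SMB = MC: 212.85 - 3.58Q = 7.68 + 1.97Q → Q* = 36.9676.
The loss is the area between SMB and MC from Q* to Q_m; with linear curves that's a triangle of height MEB(Q_m).
DWL = ½ × 0.8487 × 4.7100 = 1.9987.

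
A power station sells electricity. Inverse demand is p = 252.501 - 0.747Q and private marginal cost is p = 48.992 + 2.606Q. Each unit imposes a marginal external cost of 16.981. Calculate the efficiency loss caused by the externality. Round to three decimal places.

DWL = 42.999

Market equilibrium (private): 48.992 + 2.606Q = 252.501 - 0.747Q → Q_m = 60.6946.
Social marginal cost = private MC + MEC = 65.973 + 2.606Q.
Set SMC = demand: 65.973 + 2.606Q = 252.501 - 0.747Q → Q* = 55.6302.
Between Q* and Q_m the wedge SMC − demand runs linearly from 0 to MEC(Q_m), so the loss is a triangle.
DWL = ½ × 5.0644 × 16.9810 = 42.9993.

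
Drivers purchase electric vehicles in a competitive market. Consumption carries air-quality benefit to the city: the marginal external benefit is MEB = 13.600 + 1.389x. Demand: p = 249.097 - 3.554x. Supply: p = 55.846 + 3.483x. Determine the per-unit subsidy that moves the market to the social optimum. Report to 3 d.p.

Social marginal benefit = demand + MEB = 262.697 - 2.165x.
Set SMB = MC: 262.697 - 2.165x = 55.846 + 3.483x → x* = 36.6238.
The Pigouvian subsidy equals MEB at x*: 13.600 + 1.389×36.6238 = 64.4705.

subsidy = 64.470 per unit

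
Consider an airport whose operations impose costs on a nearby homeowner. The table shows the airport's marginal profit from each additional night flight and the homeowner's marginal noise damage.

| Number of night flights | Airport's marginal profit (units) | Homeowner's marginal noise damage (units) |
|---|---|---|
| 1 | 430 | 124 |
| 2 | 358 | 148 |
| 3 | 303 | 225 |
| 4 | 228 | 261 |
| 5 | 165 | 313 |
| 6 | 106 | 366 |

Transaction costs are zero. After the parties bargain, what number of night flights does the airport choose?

3

Bargaining reaches the level where marginal profit last exceeds marginal noise damage.
That holds through level 3 (303 ≥ 225) but not at 4 (228 < 261).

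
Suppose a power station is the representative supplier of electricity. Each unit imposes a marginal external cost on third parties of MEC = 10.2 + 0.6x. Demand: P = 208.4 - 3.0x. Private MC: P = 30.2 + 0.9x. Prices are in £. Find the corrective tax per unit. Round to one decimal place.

Social marginal cost = private MC + MEC = 40.4 + 1.5x.
Set SMC = demand: 40.4 + 1.5x = 208.4 - 3.0x → x* = 37.3333.
The Pigouvian tax equals MEC at x*: 10.2 + 0.6×37.3333 = 32.6000.

tax = £32.6 per unit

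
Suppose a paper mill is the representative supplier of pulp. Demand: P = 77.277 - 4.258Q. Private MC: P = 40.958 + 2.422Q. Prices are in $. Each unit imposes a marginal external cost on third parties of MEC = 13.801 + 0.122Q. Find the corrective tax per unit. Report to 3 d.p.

Social marginal cost = private MC + MEC = 54.759 + 2.544Q.
Set SMC = demand: 54.759 + 2.544Q = 77.277 - 4.258Q → Q* = 3.3105.
The Pigouvian tax equals MEC at Q*: 13.801 + 0.122×3.3105 = 14.2049.

tax = $14.205 per unit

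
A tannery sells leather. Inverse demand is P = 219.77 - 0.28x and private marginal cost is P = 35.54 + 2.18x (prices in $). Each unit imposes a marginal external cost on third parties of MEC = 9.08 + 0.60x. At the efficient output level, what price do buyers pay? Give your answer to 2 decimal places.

P = $203.74

Social marginal cost = private MC + MEC = 44.62 + 2.78x.
Set SMC = demand: 44.62 + 2.78x = 219.77 - 0.28x → x* = 57.2386.
Consumer price on the demand curve at x*: 219.77 − 0.28×57.2386 = 203.7432.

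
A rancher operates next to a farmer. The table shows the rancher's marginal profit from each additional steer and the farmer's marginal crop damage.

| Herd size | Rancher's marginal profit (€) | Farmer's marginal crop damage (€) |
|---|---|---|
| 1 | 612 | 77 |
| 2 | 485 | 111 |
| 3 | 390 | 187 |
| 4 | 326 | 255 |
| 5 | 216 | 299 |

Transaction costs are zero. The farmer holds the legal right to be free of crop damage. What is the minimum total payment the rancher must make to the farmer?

€630

Efficient level: marginal profit ≥ marginal crop damage through level 4, so k* = 4.
With the farmer holding the right, the rancher must at least compensate total damage at k*: 77 + 111 + 187 + 255 = 630.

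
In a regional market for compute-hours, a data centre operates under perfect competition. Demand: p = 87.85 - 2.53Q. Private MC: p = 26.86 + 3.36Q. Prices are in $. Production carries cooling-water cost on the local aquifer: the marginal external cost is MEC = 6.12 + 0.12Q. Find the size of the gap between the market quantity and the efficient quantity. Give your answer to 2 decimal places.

Market equilibrium (private): 26.86 + 3.36Q = 87.85 - 2.53Q → Q_m = 10.3548.
Social marginal cost = private MC + MEC = 32.98 + 3.48Q.
Set SMC = demand: 32.98 + 3.48Q = 87.85 - 2.53Q → Q* = 9.1298.
Gap = |10.3548 − 9.1298| = 1.2250.

1.23 units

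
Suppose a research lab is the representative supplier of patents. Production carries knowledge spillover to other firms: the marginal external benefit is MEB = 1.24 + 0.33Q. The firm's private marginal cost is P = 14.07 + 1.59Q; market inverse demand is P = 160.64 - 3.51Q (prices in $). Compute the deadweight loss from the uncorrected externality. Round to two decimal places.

DWL = $12.05

Market equilibrium (private): 14.07 + 1.59Q = 160.64 - 3.51Q → Q_m = 28.7392.
Social marginal cost = private MC − MEB = 12.83 + 1.26Q.
Set SMC = demand: 12.83 + 1.26Q = 160.64 - 3.51Q → Q* = 30.9874.
The welfare-loss triangle has base |Q_m − Q*| and height MEB(Q_m) (the vertical gap between SMC and demand is zero at Q* and MEB at Q_m).
DWL = ½ × 2.2482 × 10.7239 = 12.0547.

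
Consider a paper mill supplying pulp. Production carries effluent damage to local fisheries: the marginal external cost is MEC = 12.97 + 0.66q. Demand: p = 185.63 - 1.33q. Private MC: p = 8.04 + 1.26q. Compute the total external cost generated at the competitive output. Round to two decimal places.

2440.82

Market equilibrium (private): 8.04 + 1.26q = 185.63 - 1.33q → q_m = 68.5676.
Total external cost = ∫₀^{q_m} (12.97 + 0.66q) dq = 12.97×68.5676 + ½×0.66×68.5676² = 2440.8220.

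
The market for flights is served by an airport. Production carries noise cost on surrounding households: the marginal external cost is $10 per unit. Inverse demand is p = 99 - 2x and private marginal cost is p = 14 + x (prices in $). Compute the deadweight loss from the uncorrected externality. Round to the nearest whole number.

Market equilibrium (private): 14 + x = 99 - 2x → x_m = 28.3333.
Social marginal cost = private MC + MEC = 24 + x.
Set SMC = demand: 24 + x = 99 - 2x → x* = 25.0000.
The welfare-loss triangle has base |x_m − x*| and height MEC(x_m) (the vertical gap between SMC and demand is zero at x* and MEC at x_m).
DWL = ½ × 3.3333 × 10.0000 = 16.6665.

DWL = $17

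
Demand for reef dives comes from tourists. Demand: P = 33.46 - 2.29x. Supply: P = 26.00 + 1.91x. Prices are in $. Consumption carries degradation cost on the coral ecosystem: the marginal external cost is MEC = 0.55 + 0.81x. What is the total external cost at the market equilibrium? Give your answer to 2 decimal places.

Market equilibrium (private): 26.00 + 1.91x = 33.46 - 2.29x → x_m = 1.7762.
Total external cost = ∫₀^{x_m} (0.55 + 0.81x) dx = 0.55×1.7762 + ½×0.81×1.7762² = 2.2546.

$2.25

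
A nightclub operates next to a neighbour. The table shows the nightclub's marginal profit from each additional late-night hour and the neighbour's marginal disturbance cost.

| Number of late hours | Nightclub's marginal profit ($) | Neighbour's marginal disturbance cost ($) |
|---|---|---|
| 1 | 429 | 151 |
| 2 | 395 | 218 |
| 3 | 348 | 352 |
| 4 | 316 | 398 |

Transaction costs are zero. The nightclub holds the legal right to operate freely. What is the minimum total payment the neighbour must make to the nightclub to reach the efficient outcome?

$664

Left alone the nightclub would choose level 4 (marginal profit stays positive).
Efficient level: k* = 2 (marginal profit ≥ marginal disturbance cost through 2).
The neighbour must at least cover the nightclub's forgone profit from cutting 4→2: 348 + 316 = 664.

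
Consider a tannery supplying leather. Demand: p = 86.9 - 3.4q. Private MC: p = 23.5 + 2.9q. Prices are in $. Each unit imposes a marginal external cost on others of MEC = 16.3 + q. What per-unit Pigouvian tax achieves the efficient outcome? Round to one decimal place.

tax = $22.8 per unit

Social marginal cost = private MC + MEC = 39.8 + 3.9q.
Set SMC = demand: 39.8 + 3.9q = 86.9 - 3.4q → q* = 6.4521.
The Pigouvian tax equals MEC at q*: 16.3 + 1.0×6.4521 = 22.7521.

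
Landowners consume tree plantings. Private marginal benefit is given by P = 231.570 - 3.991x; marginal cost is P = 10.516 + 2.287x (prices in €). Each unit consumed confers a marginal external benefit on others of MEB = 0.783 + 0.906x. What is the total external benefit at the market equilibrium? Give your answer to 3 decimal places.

Market equilibrium (private): 10.516 + 2.287x = 231.570 - 3.991x → x_m = 35.2109.
Total external benefit = ∫₀^{x_m} (0.783 + 0.906x) dx = 0.783×35.2109 + ½×0.906×35.2109² = 589.2029.

€589.203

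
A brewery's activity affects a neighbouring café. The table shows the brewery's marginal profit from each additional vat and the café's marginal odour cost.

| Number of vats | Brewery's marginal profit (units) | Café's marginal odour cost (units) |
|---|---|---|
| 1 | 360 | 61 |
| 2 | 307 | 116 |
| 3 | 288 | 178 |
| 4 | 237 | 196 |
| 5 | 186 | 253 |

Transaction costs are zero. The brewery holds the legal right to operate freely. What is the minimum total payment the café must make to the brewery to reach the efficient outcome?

Left alone the brewery would choose level 5 (marginal profit stays positive).
Efficient level: k* = 4 (marginal profit ≥ marginal odour cost through 4).
The café must at least cover the brewery's forgone profit from cutting 5→4: 186 = 186.

186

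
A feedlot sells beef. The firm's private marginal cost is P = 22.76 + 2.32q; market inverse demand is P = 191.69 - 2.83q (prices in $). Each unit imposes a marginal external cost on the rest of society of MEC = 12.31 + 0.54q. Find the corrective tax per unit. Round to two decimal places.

Social marginal cost = private MC + MEC = 35.07 + 2.86q.
Set SMC = demand: 35.07 + 2.86q = 191.69 - 2.83q → q* = 27.5255.
The Pigouvian tax equals MEC at q*: 12.31 + 0.54×27.5255 = 27.1738.

tax = $27.17 per unit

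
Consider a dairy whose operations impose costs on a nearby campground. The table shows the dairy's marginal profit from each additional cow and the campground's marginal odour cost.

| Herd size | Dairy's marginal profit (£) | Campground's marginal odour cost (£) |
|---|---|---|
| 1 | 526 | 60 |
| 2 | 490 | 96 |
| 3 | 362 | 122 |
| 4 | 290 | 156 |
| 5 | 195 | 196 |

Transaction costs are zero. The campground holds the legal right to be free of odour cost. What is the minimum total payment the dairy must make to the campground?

Efficient level: marginal profit ≥ marginal odour cost through level 4, so k* = 4.
With the campground holding the right, the dairy must at least compensate total damage at k*: 60 + 96 + 122 + 156 = 434.

£434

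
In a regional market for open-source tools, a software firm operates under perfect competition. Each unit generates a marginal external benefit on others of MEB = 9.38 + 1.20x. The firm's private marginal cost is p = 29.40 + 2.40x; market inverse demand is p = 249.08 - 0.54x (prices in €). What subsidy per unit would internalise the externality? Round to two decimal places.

Social marginal cost = private MC − MEB = 20.02 + 1.20x.
Set SMC = demand: 20.02 + 1.20x = 249.08 - 0.54x → x* = 131.6437.
The Pigouvian subsidy equals MEB at x*: 9.38 + 1.20×131.6437 = 167.3524.

subsidy = €167.35 per unit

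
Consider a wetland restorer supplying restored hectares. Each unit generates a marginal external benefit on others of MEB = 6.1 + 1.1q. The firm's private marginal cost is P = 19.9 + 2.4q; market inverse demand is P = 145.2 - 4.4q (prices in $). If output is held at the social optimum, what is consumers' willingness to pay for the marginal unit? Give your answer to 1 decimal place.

P = $43.8

Social marginal cost = private MC − MEB = 13.8 + 1.3q.
Set SMC = demand: 13.8 + 1.3q = 145.2 - 4.4q → q* = 23.0526.
Consumer price on the demand curve at q*: 145.2 − 4.4×23.0526 = 43.7686.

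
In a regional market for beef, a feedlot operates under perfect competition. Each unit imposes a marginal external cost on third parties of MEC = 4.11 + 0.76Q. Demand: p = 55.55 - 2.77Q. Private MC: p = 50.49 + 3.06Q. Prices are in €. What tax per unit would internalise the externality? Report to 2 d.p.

tax = €4.22 per unit

Social marginal cost = private MC + MEC = 54.60 + 3.82Q.
Set SMC = demand: 54.60 + 3.82Q = 55.55 - 2.77Q → Q* = 0.1442.
The Pigouvian tax equals MEC at Q*: 4.11 + 0.76×0.1442 = 4.2196.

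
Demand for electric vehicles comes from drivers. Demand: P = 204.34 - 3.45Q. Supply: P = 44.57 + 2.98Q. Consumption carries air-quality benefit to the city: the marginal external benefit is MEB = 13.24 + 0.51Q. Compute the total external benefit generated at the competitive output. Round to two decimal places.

486.42

Market equilibrium (private): 44.57 + 2.98Q = 204.34 - 3.45Q → Q_m = 24.8476.
Total external benefit = ∫₀^{Q_m} (13.24 + 0.51Q) dQ = 13.24×24.8476 + ½×0.51×24.8476² = 486.4200.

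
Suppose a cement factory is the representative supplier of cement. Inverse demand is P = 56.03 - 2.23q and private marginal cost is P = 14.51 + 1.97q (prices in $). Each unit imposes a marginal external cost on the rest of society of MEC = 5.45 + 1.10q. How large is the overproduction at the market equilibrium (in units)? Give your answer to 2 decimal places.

Market equilibrium (private): 14.51 + 1.97q = 56.03 - 2.23q → q_m = 9.8857.
Social marginal cost = private MC + MEC = 19.96 + 3.07q.
Set SMC = demand: 19.96 + 3.07q = 56.03 - 2.23q → q* = 6.8057.
Gap = |9.8857 − 6.8057| = 3.0800.

3.08 units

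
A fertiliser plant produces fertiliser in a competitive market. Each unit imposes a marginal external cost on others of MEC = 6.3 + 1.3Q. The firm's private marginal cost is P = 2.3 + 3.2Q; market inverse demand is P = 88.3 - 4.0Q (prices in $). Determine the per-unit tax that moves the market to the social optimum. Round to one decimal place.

tax = $18.5 per unit

Social marginal cost = private MC + MEC = 8.6 + 4.5Q.
Set SMC = demand: 8.6 + 4.5Q = 88.3 - 4.0Q → Q* = 9.3765.
The Pigouvian tax equals MEC at Q*: 6.3 + 1.3×9.3765 = 18.4895.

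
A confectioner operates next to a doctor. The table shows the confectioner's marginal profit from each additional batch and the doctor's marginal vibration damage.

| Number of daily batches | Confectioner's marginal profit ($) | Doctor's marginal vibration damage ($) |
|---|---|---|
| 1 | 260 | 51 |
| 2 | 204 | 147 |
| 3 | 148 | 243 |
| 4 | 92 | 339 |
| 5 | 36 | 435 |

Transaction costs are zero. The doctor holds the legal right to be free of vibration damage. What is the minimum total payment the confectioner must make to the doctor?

Efficient level: marginal profit ≥ marginal vibration damage through level 2, so k* = 2.
With the doctor holding the right, the confectioner must at least compensate total damage at k*: 51 + 147 = 198.

$198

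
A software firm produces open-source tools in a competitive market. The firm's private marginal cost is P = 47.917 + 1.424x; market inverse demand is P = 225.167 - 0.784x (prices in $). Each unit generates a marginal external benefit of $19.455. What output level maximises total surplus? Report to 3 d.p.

x* = 89.087

Social marginal cost = private MC − MEB = 28.462 + 1.424x.
Set SMC = demand: 28.462 + 1.424x = 225.167 - 0.784x → x* = 89.0874.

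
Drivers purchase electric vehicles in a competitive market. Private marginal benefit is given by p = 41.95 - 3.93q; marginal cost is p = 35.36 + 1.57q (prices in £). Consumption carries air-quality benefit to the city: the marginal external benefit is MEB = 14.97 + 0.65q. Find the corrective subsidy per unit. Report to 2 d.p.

Social marginal benefit = demand + MEB = 56.92 - 3.28q.
Set SMB = MC: 56.92 - 3.28q = 35.36 + 1.57q → q* = 4.4454.
The Pigouvian subsidy equals MEB at q*: 14.97 + 0.65×4.4454 = 17.8595.

subsidy = £17.86 per unit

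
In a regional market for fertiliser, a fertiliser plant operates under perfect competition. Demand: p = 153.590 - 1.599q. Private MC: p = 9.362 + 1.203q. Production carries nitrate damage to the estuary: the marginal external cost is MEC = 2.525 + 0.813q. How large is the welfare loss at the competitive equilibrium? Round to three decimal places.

Market equilibrium (private): 9.362 + 1.203q = 153.590 - 1.599q → q_m = 51.4732.
Social marginal cost = private MC + MEC = 11.887 + 2.016q.
Set SMC = demand: 11.887 + 2.016q = 153.590 - 1.599q → q* = 39.1986.
The welfare-loss triangle has base |q_m − q*| and height MEC(q_m) (the vertical gap between SMC and demand is zero at q* and MEC at q_m).
DWL = ½ × 12.2746 × 44.3727 = 272.3286.

DWL = 272.329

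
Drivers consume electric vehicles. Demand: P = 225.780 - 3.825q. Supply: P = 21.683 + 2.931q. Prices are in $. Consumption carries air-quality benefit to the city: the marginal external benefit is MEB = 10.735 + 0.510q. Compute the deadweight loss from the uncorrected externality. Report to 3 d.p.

Market equilibrium (private): 21.683 + 2.931q = 225.780 - 3.825q → q_m = 30.2097.
Social marginal benefit = demand + MEB = 236.515 - 3.315q.
Set SMB = MC: 236.515 - 3.315q = 21.683 + 2.931q → q* = 34.3951.
Height of the DWL triangle at q_m is SMB(q_m) − MC(q_m) = MEB(q_m) = 26.1420.
DWL = ½ × 4.1854 × 26.1420 = 54.7074.

DWL = $54.707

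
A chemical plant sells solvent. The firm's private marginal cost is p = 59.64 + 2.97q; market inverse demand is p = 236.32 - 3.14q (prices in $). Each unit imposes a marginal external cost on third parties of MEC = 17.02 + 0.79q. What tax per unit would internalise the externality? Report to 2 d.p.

Social marginal cost = private MC + MEC = 76.66 + 3.76q.
Set SMC = demand: 76.66 + 3.76q = 236.32 - 3.14q → q* = 23.1391.
The Pigouvian tax equals MEC at q*: 17.02 + 0.79×23.1391 = 35.2999.

tax = $35.30 per unit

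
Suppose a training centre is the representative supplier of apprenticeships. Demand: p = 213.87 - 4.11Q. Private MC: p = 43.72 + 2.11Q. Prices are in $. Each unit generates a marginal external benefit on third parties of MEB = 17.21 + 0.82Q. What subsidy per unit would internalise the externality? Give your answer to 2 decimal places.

Social marginal cost = private MC − MEB = 26.51 + 1.29Q.
Set SMC = demand: 26.51 + 1.29Q = 213.87 - 4.11Q → Q* = 34.6963.
The Pigouvian subsidy equals MEB at Q*: 17.21 + 0.82×34.6963 = 45.6610.

subsidy = $45.66 per unit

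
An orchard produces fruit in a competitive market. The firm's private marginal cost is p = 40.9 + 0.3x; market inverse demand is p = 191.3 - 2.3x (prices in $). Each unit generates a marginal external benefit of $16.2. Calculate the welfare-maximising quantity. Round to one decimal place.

x* = 64.1

Social marginal cost = private MC − MEB = 24.7 + 0.3x.
Set SMC = demand: 24.7 + 0.3x = 191.3 - 2.3x → x* = 64.0769.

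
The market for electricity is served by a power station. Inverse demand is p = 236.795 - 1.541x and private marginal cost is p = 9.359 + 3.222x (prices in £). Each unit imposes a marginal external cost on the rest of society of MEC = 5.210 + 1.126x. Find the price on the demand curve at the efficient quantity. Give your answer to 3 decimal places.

P = £178.644

Social marginal cost = private MC + MEC = 14.569 + 4.348x.
Set SMC = demand: 14.569 + 4.348x = 236.795 - 1.541x → x* = 37.7358.
Consumer price on the demand curve at x*: 236.795 − 1.541×37.7358 = 178.6441.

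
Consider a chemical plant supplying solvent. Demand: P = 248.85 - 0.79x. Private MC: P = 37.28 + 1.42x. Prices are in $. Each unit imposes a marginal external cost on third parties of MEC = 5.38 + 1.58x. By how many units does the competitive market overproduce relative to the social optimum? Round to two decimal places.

41.33 units

Market equilibrium (private): 37.28 + 1.42x = 248.85 - 0.79x → x_m = 95.7330.
Social marginal cost = private MC + MEC = 42.66 + 3.00x.
Set SMC = demand: 42.66 + 3.00x = 248.85 - 0.79x → x* = 54.4037.
Gap = |95.7330 − 54.4037| = 41.3293.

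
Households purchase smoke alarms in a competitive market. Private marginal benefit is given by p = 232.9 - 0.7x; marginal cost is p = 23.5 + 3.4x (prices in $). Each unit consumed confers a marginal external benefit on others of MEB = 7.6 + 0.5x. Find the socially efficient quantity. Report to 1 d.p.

x* = 60.3

Social marginal benefit = demand + MEB = 240.5 - 0.2x.
Set SMB = MC: 240.5 - 0.2x = 23.5 + 3.4x → x* = 60.2778.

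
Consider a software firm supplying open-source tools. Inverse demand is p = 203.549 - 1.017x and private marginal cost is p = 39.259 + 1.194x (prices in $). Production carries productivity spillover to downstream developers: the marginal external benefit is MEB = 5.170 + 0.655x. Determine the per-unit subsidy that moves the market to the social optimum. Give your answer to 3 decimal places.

subsidy = $76.504 per unit

Social marginal cost = private MC − MEB = 34.089 + 0.539x.
Set SMC = demand: 34.089 + 0.539x = 203.549 - 1.017x → x* = 108.9075.
The Pigouvian subsidy equals MEB at x*: 5.170 + 0.655×108.9075 = 76.5044.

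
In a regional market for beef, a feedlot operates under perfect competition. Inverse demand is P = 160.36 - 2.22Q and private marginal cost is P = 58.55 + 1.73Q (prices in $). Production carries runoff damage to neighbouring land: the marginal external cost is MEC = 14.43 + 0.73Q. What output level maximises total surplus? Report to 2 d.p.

Social marginal cost = private MC + MEC = 72.98 + 2.46Q.
Set SMC = demand: 72.98 + 2.46Q = 160.36 - 2.22Q → Q* = 18.6709.

Q* = 18.67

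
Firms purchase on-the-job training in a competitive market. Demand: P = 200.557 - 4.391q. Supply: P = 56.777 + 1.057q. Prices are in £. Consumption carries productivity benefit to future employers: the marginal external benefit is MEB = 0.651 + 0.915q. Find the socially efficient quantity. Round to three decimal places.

q* = 31.862

Social marginal benefit = demand + MEB = 201.208 - 3.476q.
Set SMB = MC: 201.208 - 3.476q = 56.777 + 1.057q → q* = 31.8621.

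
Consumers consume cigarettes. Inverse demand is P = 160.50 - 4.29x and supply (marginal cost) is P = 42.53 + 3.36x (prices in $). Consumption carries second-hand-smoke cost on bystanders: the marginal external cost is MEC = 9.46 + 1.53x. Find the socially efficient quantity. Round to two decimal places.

Social marginal benefit = demand − MEC = 151.04 - 5.82x.
Set SMB = MC: 151.04 - 5.82x = 42.53 + 3.36x → x* = 11.8203.

x* = 11.82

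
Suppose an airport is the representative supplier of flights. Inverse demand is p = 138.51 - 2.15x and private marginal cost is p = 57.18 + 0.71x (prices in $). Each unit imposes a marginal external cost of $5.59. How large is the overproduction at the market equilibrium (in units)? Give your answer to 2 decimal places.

Market equilibrium (private): 57.18 + 0.71x = 138.51 - 2.15x → x_m = 28.4371.
Social marginal cost = private MC + MEC = 62.77 + 0.71x.
Set SMC = demand: 62.77 + 0.71x = 138.51 - 2.15x → x* = 26.4825.
Gap = |28.4371 − 26.4825| = 1.9546.

1.95 units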